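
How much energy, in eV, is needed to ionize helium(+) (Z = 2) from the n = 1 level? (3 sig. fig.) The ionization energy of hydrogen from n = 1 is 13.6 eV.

E_n = −13.6 Z²/n² = −54.40/n² eV for Z = 2.
E_1 = −54.40/1 = −54.4 eV, so ionization (to E = 0) requires 54.4 eV.

54.4 eV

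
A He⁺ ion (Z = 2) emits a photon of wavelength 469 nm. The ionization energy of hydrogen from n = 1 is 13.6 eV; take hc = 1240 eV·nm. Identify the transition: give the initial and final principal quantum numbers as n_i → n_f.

The photon energy is ΔE = hc/λ = 1240 / 469 = 2.644 eV.
With Z = 2, ΔE = 54.40 × (1/n_f² − 1/n_i²), so 1/n_f² − 1/n_i² = 0.04860.
Trying n_f = 3 gives 1/n_i² = 0.06251, i.e. n_i ≈ 4; this pair matches.

n_i = 4, n_f = 3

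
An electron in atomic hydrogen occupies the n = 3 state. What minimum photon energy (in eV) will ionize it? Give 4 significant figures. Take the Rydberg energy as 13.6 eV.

E_3 = −13.60/9 = −1.511 eV, so ionization (to E = 0) requires 1.511 eV.

1.511 eV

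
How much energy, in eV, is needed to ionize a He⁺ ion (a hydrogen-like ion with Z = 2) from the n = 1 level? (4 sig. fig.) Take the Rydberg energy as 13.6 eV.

54.40 eV

E_n = −13.6 Z²/n² = −54.40/n² eV for Z = 2.
E_1 = −54.40/1 = −54.40 eV, so ionization (to E = 0) requires 54.40 eV.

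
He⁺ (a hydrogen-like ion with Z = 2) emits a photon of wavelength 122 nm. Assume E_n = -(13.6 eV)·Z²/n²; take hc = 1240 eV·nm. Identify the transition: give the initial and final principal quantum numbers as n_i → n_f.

The photon energy is ΔE = hc/λ = 1240 / 122 = 10.16 eV.
With Z = 2, ΔE = 54.40 × (1/n_f² − 1/n_i²), so 1/n_f² − 1/n_i² = 0.1868.
Trying n_f = 2 gives 1/n_i² = 0.06316, i.e. n_i ≈ 4; this pair matches.

n_i = 4, n_f = 2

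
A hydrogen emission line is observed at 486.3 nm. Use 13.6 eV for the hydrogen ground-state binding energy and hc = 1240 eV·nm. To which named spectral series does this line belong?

Balmer

ΔE = 1240/486.3 = 2.550 eV.
This matches 13.6 × (1/2² − 1/4²), so n_f = 2: the Balmer series.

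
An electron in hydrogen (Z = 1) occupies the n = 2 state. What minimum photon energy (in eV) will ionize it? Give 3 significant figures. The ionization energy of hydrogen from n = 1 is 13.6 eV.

E_2 = −13.60/4 = −3.40 eV, so ionization (to E = 0) requires 3.40 eV.

3.40 eV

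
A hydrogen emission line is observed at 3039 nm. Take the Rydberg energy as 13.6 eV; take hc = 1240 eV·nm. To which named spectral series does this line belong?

ΔE = 1240/3039 = 0.4080 eV.
This matches 13.6 × (1/5² − 1/10²), so n_f = 5: the Pfund series.

Pfund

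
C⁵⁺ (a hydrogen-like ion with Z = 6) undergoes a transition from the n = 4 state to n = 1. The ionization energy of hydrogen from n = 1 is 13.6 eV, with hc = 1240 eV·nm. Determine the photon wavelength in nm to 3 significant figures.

2.70 nm

For Z = 6 the level energies scale as Z², so the effective Rydberg energy is 13.6 × 36 = 489.6 eV.
ΔE = 489.6 × (1/1² − 1/4²) = 489.6 × 0.9375 = 459.0 eV.
λ = hc/ΔE = 1240 / 459.0 = 2.70 nm.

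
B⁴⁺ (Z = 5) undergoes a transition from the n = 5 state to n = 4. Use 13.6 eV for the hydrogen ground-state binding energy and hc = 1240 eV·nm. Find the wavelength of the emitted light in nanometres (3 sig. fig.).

162 nm

For Z = 5 the level energies scale as Z², so the effective Rydberg energy is 13.6 × 25 = 340.0 eV.
ΔE = 340.0 × (1/4² − 1/5²) = 340.0 × 0.02250 = 7.650 eV.
λ = hc/ΔE = 1240 / 7.650 = 162 nm.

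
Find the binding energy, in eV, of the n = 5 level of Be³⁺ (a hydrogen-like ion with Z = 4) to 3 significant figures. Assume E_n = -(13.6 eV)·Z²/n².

E_n = −13.6 Z²/n² = −217.6/n² eV for Z = 4.
E_5 = −217.6/25 = −8.70 eV, so ionization (to E = 0) requires 8.70 eV.

8.70 eV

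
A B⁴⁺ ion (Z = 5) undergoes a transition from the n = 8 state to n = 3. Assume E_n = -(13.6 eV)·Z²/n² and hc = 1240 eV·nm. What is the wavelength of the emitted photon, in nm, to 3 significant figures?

For Z = 5 the level energies scale as Z², so the effective Rydberg energy is 13.6 × 25 = 340.0 eV.
ΔE = 340.0 × (1/3² − 1/8²) = 340.0 × 0.09549 = 32.47 eV.
λ = hc/ΔE = 1240 / 32.47 = 38.2 nm.

38.2 nm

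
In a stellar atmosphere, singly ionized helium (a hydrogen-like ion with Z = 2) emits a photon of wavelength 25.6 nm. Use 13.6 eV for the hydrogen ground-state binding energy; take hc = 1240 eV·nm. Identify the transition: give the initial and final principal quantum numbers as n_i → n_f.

The photon energy is ΔE = hc/λ = 1240 / 25.6 = 48.44 eV.
With Z = 2, ΔE = 54.40 × (1/n_f² − 1/n_i²), so 1/n_f² − 1/n_i² = 0.8904.
Trying n_f = 1 gives 1/n_i² = 0.1096, i.e. n_i ≈ 3; this pair matches.

n_i = 3, n_f = 1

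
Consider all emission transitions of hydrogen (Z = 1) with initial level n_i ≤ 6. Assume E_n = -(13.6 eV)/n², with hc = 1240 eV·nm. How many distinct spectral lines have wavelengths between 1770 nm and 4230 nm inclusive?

3

Enumerate all n_i → n_f pairs with 1 ≤ n_f < n_i ≤ 6 and compute λ = 1240 / [13.6·1·(1/n_f² − 1/n_i²)].
Lines falling in [1770, 4230] nm: 4→3 (1876 nm), 6→4 (2626 nm), 5→4 (4052 nm).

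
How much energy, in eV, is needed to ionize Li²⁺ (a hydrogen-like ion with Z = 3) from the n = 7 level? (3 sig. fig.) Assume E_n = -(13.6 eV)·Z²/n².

E_n = −13.6 Z²/n² = −122.4/n² eV for Z = 3.
E_7 = −122.4/49 = −2.50 eV, so ionization (to E = 0) requires 2.50 eV.

2.50 eV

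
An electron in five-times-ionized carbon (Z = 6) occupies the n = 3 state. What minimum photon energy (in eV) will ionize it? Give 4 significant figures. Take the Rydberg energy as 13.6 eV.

E_n = −13.6 Z²/n² = −489.6/n² eV for Z = 6.
E_3 = −489.6/9 = −54.40 eV, so ionization (to E = 0) requires 54.40 eV.

54.40 eV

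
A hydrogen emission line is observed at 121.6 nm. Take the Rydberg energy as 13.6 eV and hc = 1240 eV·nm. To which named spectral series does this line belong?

ΔE = 1240/121.6 = 10.20 eV.
This matches 13.6 × (1/1² − 1/2²), so n_f = 1: the Lyman series.

Lyman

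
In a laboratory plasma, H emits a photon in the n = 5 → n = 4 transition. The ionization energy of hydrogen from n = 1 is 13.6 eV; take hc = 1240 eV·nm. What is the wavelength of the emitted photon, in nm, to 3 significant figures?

4050 nm

ΔE = 13.60 × (1/4² − 1/5²) = 13.60 × 0.02250 = 0.3060 eV.
λ = hc/ΔE = 1240 / 0.3060 = 4050 nm.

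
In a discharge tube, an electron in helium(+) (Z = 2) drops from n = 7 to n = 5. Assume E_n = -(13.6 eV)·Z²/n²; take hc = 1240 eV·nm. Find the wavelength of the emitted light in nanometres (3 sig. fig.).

1160 nm

For Z = 2 the level energies scale as Z², so the effective Rydberg energy is 13.6 × 4 = 54.40 eV.
ΔE = 54.40 × (1/5² − 1/7²) = 54.40 × 0.01959 = 1.066 eV.
λ = hc/ΔE = 1240 / 1.066 = 1160 nm.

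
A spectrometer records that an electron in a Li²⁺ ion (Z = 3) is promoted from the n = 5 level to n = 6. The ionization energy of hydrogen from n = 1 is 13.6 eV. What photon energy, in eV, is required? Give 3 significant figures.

The Bohr energies scale as Z², so for Z = 3: E_n = −122.4/n² eV.
E_6 = −122.4/36 = −3.400 eV and E_5 = −122.4/25 = −4.896 eV.
The photon energy is |E_6 − E_5| = 1.50 eV.

1.50 eV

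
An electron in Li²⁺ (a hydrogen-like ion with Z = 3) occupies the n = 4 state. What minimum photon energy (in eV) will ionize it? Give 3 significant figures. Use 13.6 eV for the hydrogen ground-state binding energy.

7.65 eV

E_n = −13.6 Z²/n² = −122.4/n² eV for Z = 3.
E_4 = −122.4/16 = −7.65 eV, so ionization (to E = 0) requires 7.65 eV.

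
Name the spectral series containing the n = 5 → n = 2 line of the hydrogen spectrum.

Balmer

The series is set by the lower level: n_f = 2 is the Balmer series.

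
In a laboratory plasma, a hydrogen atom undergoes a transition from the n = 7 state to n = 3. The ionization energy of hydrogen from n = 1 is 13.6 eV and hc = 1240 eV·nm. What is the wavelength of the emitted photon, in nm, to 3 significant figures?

ΔE = 13.60 × (1/3² − 1/7²) = 13.60 × 0.09070 = 1.234 eV.
λ = hc/ΔE = 1240 / 1.234 = 1010 nm.

1010 nm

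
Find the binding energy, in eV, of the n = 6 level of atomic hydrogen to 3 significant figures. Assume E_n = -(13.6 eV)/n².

0.378 eV

E_6 = −13.60/36 = −0.378 eV, so ionization (to E = 0) requires 0.378 eV.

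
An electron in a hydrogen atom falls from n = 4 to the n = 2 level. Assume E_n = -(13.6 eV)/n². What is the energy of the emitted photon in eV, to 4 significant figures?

2.550 eV

E_4 = −13.60/16 = −0.8500 eV and E_2 = −13.60/4 = −3.400 eV.
The photon energy is |E_4 − E_2| = 2.550 eV.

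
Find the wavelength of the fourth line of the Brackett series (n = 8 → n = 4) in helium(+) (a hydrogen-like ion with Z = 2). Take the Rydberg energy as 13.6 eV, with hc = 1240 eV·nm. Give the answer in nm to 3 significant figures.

486 nm

The Brackett series terminates on n_f = 4; the fourth line has n_i = 4+4 = 8.
ΔE = 54.40 × (1/4² − 1/8²) = 2.550 eV.
λ = 1240 / 2.550 = 486 nm.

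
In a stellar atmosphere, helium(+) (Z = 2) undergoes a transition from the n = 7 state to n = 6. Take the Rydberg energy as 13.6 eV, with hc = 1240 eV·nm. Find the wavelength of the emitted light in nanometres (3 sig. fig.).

3090 nm

For Z = 2 the level energies scale as Z², so the effective Rydberg energy is 13.6 × 4 = 54.40 eV.
ΔE = 54.40 × (1/6² − 1/7²) = 54.40 × 0.007370 = 0.4009 eV.
λ = hc/ΔE = 1240 / 0.4009 = 3090 nm.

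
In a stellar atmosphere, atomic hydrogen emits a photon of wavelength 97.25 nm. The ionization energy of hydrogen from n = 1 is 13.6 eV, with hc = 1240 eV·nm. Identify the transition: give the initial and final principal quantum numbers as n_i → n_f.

n_i = 4, n_f = 1

The photon energy is ΔE = hc/λ = 1240 / 97.25 = 12.75 eV.
With Z = 1, ΔE = 13.60 × (1/n_f² − 1/n_i²), so 1/n_f² − 1/n_i² = 0.9375.
Trying n_f = 1 gives 1/n_i² = 0.06245, i.e. n_i ≈ 4; this pair matches.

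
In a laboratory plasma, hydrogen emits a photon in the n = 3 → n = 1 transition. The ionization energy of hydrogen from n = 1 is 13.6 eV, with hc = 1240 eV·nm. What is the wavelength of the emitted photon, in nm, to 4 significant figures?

102.6 nm

ΔE = 13.60 × (1/1² − 1/3²) = 13.60 × 0.8889 = 12.09 eV.
λ = hc/ΔE = 1240 / 12.09 = 102.6 nm.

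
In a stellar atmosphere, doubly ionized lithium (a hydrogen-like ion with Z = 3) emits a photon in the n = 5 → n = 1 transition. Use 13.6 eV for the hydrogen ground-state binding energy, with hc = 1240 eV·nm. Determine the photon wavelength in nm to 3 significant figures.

For Z = 3 the level energies scale as Z², so the effective Rydberg energy is 13.6 × 9 = 122.4 eV.
ΔE = 122.4 × (1/1² − 1/5²) = 122.4 × 0.9600 = 117.5 eV.
λ = hc/ΔE = 1240 / 117.5 = 10.6 nm.

10.6 nm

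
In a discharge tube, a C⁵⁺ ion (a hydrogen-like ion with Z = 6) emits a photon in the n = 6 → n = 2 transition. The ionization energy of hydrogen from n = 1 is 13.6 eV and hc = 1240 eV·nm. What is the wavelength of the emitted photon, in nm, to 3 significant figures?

11.4 nm

For Z = 6 the level energies scale as Z², so the effective Rydberg energy is 13.6 × 36 = 489.6 eV.
ΔE = 489.6 × (1/2² − 1/6²) = 489.6 × 0.2222 = 108.8 eV.
λ = hc/ΔE = 1240 / 108.8 = 11.4 nm.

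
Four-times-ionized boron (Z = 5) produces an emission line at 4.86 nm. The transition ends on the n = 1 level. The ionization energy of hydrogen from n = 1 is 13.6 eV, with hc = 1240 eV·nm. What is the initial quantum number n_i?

n_i = 2

The photon energy is ΔE = hc/λ = 1240 / 4.86 = 255.1 eV.
With Z = 5, ΔE = 340.0 × (1/n_f² − 1/n_i²), so 1/n_f² − 1/n_i² = 0.7504.
With n_f = 1: 1/n_i² = 1/1 − 0.7504 = 0.2496, so n_i ≈ 2.00.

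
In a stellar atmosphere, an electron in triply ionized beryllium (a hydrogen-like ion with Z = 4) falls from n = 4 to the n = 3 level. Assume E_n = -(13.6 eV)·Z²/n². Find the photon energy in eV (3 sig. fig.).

10.6 eV

The Bohr energies scale as Z², so for Z = 4: E_n = −217.6/n² eV.
E_4 = −217.6/16 = −13.60 eV and E_3 = −217.6/9 = −24.18 eV.
The photon energy is |E_4 − E_3| = 10.6 eV.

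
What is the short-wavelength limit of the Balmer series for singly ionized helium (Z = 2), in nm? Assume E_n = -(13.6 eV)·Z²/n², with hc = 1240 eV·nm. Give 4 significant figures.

91.18 nm

The Balmer series has lower level n_f = 2; the series limit corresponds to n_i → ∞.
ΔE_max = 13.6 × 4 / 2² = 13.60 eV.
λ_min = 1240 / 13.60 = 91.18 nm.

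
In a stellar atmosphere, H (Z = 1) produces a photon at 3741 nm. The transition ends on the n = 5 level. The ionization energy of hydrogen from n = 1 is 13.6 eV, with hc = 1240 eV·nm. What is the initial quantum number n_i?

The photon energy is ΔE = hc/λ = 1240 / 3741 = 0.3315 eV.
With Z = 1, ΔE = 13.60 × (1/n_f² − 1/n_i²), so 1/n_f² − 1/n_i² = 0.02437.
With n_f = 5: 1/n_i² = 1/25 − 0.02437 = 0.01563, so n_i ≈ 8.00.

n_i = 8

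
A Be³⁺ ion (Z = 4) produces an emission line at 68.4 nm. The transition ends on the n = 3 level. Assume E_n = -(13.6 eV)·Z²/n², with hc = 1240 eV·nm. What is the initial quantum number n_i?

n_i = 6

The photon energy is ΔE = hc/λ = 1240 / 68.4 = 18.13 eV.
With Z = 4, ΔE = 217.6 × (1/n_f² − 1/n_i²), so 1/n_f² − 1/n_i² = 0.08331.
With n_f = 3: 1/n_i² = 1/9 − 0.08331 = 0.02780, so n_i ≈ 6.00.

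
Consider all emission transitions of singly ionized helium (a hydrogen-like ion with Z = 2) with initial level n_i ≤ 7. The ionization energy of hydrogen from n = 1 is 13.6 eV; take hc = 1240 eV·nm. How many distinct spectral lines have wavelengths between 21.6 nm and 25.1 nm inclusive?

Enumerate all n_i → n_f pairs with 1 ≤ n_f < n_i ≤ 7 and compute λ = 1240 / [13.6·4·(1/n_f² − 1/n_i²)].
Lines falling in [21.6, 25.1] nm: 7→1 (23.27 nm), 6→1 (23.45 nm), 5→1 (23.74 nm), 4→1 (24.31 nm).

4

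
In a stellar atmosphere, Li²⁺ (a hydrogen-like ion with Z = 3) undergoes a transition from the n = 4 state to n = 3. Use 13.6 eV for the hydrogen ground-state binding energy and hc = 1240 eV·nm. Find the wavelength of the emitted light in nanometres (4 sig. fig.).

208.4 nm

For Z = 3 the level energies scale as Z², so the effective Rydberg energy is 13.6 × 9 = 122.4 eV.
ΔE = 122.4 × (1/3² − 1/4²) = 122.4 × 0.04861 = 5.950 eV.
λ = hc/ΔE = 1240 / 5.950 = 208.4 nm.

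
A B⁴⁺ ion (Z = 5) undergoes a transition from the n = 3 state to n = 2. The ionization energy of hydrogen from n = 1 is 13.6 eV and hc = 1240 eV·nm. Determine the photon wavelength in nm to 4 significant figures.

26.26 nm

For Z = 5 the level energies scale as Z², so the effective Rydberg energy is 13.6 × 25 = 340.0 eV.
ΔE = 340.0 × (1/2² − 1/3²) = 340.0 × 0.1389 = 47.22 eV.
λ = hc/ΔE = 1240 / 47.22 = 26.26 nm.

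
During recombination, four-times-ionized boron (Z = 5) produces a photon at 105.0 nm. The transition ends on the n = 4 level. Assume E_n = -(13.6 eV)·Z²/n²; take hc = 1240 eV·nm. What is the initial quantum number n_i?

The photon energy is ΔE = hc/λ = 1240 / 105.0 = 11.81 eV.
With Z = 5, ΔE = 340.0 × (1/n_f² − 1/n_i²), so 1/n_f² − 1/n_i² = 0.03473.
With n_f = 4: 1/n_i² = 1/16 − 0.03473 = 0.02777, so n_i ≈ 6.00.

n_i = 6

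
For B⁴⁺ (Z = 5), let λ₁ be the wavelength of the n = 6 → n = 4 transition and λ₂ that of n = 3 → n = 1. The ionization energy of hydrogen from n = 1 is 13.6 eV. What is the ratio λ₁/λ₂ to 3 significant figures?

λ ∝ 1/ΔE ∝ 1/(1/n_f² − 1/n_i²), and the Z² and hc factors cancel in the ratio.
λ₁/λ₂ = (1/1² − 1/3²)/(1/4² − 1/6²) = 0.8889/0.03472 = 25.6.

25.6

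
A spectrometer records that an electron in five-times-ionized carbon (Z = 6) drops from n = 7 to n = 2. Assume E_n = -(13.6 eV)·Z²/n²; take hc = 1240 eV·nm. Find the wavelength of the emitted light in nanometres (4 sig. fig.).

For Z = 6 the level energies scale as Z², so the effective Rydberg energy is 13.6 × 36 = 489.6 eV.
ΔE = 489.6 × (1/2² − 1/7²) = 489.6 × 0.2296 = 112.4 eV.
λ = hc/ΔE = 1240 / 112.4 = 11.03 nm.

11.03 nm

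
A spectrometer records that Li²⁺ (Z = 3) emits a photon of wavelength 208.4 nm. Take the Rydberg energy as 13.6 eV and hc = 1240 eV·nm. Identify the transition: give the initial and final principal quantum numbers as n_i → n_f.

The photon energy is ΔE = hc/λ = 1240 / 208.4 = 5.950 eV.
With Z = 3, ΔE = 122.4 × (1/n_f² − 1/n_i²), so 1/n_f² − 1/n_i² = 0.04861.
Trying n_f = 3 gives 1/n_i² = 0.06250, i.e. n_i ≈ 4; this pair matches.

n_i = 4, n_f = 3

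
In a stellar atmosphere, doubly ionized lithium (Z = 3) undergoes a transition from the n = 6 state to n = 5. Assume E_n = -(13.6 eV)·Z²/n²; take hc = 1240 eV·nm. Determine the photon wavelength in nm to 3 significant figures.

829 nm

For Z = 3 the level energies scale as Z², so the effective Rydberg energy is 13.6 × 9 = 122.4 eV.
ΔE = 122.4 × (1/5² − 1/6²) = 122.4 × 0.01222 = 1.496 eV.
λ = hc/ΔE = 1240 / 1.496 = 829 nm.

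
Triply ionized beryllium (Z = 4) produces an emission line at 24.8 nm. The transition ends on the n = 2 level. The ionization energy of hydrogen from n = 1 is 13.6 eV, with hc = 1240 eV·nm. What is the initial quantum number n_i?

The photon energy is ΔE = hc/λ = 1240 / 24.8 = 50.00 eV.
With Z = 4, ΔE = 217.6 × (1/n_f² − 1/n_i²), so 1/n_f² − 1/n_i² = 0.2298.
With n_f = 2: 1/n_i² = 1/4 − 0.2298 = 0.02022, so n_i ≈ 7.03.

n_i = 7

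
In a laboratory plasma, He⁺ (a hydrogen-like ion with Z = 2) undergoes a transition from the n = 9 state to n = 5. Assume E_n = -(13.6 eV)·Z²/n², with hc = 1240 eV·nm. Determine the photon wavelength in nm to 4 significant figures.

824.3 nm

For Z = 2 the level energies scale as Z², so the effective Rydberg energy is 13.6 × 4 = 54.40 eV.
ΔE = 54.40 × (1/5² − 1/9²) = 54.40 × 0.02765 = 1.504 eV.
λ = hc/ΔE = 1240 / 1.504 = 824.3 nm.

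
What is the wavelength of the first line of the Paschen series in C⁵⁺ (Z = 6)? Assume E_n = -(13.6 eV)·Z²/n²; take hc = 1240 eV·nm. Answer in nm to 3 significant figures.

52.1 nm

The Paschen series terminates on n_f = 3; the first line has n_i = 3+1 = 4.
ΔE = 489.6 × (1/3² − 1/4²) = 23.80 eV.
λ = 1240 / 23.80 = 52.1 nm.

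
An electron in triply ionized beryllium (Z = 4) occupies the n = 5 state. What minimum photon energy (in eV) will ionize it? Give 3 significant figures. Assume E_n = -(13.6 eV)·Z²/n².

8.70 eV

E_n = −13.6 Z²/n² = −217.6/n² eV for Z = 4.
E_5 = −217.6/25 = −8.70 eV, so ionization (to E = 0) requires 8.70 eV.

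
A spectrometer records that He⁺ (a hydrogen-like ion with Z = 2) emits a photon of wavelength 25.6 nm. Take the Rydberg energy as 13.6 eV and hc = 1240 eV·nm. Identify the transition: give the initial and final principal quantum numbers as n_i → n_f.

The photon energy is ΔE = hc/λ = 1240 / 25.6 = 48.44 eV.
With Z = 2, ΔE = 54.40 × (1/n_f² − 1/n_i²), so 1/n_f² − 1/n_i² = 0.8904.
Trying n_f = 1 gives 1/n_i² = 0.1096, i.e. n_i ≈ 3; this pair matches.

n_i = 3, n_f = 1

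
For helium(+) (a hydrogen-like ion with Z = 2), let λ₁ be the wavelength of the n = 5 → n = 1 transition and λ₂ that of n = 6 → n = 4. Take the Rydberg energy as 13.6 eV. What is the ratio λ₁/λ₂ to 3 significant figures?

λ ∝ 1/ΔE ∝ 1/(1/n_f² − 1/n_i²), and the Z² and hc factors cancel in the ratio.
λ₁/λ₂ = (1/4² − 1/6²)/(1/1² − 1/5²) = 0.03472/0.9600 = 0.0362.

0.0362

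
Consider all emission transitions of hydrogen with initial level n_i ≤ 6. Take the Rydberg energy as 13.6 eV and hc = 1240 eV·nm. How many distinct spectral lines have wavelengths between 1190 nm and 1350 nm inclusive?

Enumerate all n_i → n_f pairs with 1 ≤ n_f < n_i ≤ 6 and compute λ = 1240 / [13.6·1·(1/n_f² − 1/n_i²)].
Lines falling in [1190, 1350] nm: 5→3 (1282 nm).

1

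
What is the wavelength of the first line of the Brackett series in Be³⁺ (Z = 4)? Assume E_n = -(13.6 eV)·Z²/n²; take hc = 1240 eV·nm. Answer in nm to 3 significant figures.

The Brackett series terminates on n_f = 4; the first line has n_i = 4+1 = 5.
ΔE = 217.6 × (1/4² − 1/5²) = 4.896 eV.
λ = 1240 / 4.896 = 253 nm.

253 nm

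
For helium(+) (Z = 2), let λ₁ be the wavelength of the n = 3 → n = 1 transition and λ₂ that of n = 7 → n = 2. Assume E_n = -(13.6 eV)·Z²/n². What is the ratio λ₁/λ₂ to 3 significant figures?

λ ∝ 1/ΔE ∝ 1/(1/n_f² − 1/n_i²), and the Z² and hc factors cancel in the ratio.
λ₁/λ₂ = (1/2² − 1/7²)/(1/1² − 1/3²) = 0.2296/0.8889 = 0.258.

0.258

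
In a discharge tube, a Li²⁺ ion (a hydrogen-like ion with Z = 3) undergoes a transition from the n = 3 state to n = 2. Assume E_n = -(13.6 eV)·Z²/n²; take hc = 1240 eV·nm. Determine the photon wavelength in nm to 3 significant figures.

For Z = 3 the level energies scale as Z², so the effective Rydberg energy is 13.6 × 9 = 122.4 eV.
ΔE = 122.4 × (1/2² − 1/3²) = 122.4 × 0.1389 = 17.00 eV.
λ = hc/ΔE = 1240 / 17.00 = 72.9 nm.

72.9 nm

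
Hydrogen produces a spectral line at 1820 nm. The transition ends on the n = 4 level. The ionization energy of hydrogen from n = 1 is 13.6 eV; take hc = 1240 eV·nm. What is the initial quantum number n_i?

The photon energy is ΔE = hc/λ = 1240 / 1820 = 0.6813 eV.
With Z = 1, ΔE = 13.60 × (1/n_f² − 1/n_i²), so 1/n_f² − 1/n_i² = 0.05010.
With n_f = 4: 1/n_i² = 1/16 − 0.05010 = 0.01240, so n_i ≈ 8.98.

n_i = 9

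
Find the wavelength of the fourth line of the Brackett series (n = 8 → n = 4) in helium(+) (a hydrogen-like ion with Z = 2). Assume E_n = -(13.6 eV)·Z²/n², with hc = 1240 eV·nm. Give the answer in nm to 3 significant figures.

The Brackett series terminates on n_f = 4; the fourth line has n_i = 4+4 = 8.
ΔE = 54.40 × (1/4² − 1/8²) = 2.550 eV.
λ = 1240 / 2.550 = 486 nm.

486 nm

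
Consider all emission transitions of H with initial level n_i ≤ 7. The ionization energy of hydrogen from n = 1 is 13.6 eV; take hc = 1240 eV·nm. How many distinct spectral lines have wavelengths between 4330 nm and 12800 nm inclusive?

Enumerate all n_i → n_f pairs with 1 ≤ n_f < n_i ≤ 7 and compute λ = 1240 / [13.6·1·(1/n_f² − 1/n_i²)].
Lines falling in [4330, 12800] nm: 7→5 (4654 nm), 6→5 (7460 nm), 7→6 (12370 nm).

3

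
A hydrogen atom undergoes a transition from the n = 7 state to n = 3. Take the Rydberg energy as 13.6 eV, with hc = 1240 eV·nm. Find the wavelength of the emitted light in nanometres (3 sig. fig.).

1010 nm

ΔE = 13.60 × (1/3² − 1/7²) = 13.60 × 0.09070 = 1.234 eV.
λ = hc/ΔE = 1240 / 1.234 = 1010 nm.
This line belongs to the Paschen series.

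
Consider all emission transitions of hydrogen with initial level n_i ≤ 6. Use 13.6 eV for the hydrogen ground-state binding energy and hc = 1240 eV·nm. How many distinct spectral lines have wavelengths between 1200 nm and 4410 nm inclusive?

Enumerate all n_i → n_f pairs with 1 ≤ n_f < n_i ≤ 6 and compute λ = 1240 / [13.6·1·(1/n_f² − 1/n_i²)].
Lines falling in [1200, 4410] nm: 5→3 (1282 nm), 4→3 (1876 nm), 6→4 (2626 nm), 5→4 (4052 nm).

4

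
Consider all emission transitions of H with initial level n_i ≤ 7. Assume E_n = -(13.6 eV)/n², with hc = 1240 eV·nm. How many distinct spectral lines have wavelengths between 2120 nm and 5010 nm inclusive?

4

Enumerate all n_i → n_f pairs with 1 ≤ n_f < n_i ≤ 7 and compute λ = 1240 / [13.6·1·(1/n_f² − 1/n_i²)].
Lines falling in [2120, 5010] nm: 7→4 (2166 nm), 6→4 (2626 nm), 5→4 (4052 nm), 7→5 (4654 nm).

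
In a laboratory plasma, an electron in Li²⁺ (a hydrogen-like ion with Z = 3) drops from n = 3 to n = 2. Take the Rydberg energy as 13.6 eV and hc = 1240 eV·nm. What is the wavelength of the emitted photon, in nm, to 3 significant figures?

For Z = 3 the level energies scale as Z², so the effective Rydberg energy is 13.6 × 9 = 122.4 eV.
ΔE = 122.4 × (1/2² − 1/3²) = 122.4 × 0.1389 = 17.00 eV.
λ = hc/ΔE = 1240 / 17.00 = 72.9 nm.

72.9 nm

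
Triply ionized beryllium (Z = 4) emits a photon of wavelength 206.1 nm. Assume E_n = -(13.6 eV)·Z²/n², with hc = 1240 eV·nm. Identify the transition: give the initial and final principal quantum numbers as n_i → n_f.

The photon energy is ΔE = hc/λ = 1240 / 206.1 = 6.016 eV.
With Z = 4, ΔE = 217.6 × (1/n_f² − 1/n_i²), so 1/n_f² − 1/n_i² = 0.02765.
Trying n_f = 5 gives 1/n_i² = 0.01235, i.e. n_i ≈ 9; this pair matches.

n_i = 9, n_f = 5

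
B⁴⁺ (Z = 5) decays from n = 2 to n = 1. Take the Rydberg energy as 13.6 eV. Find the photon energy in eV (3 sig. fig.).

The Bohr energies scale as Z², so for Z = 5: E_n = −340.0/n² eV.
E_2 = −340.0/4 = −85.00 eV and E_1 = −340.0/1 = −340.0 eV.
The photon energy is |E_2 − E_1| = 255 eV.

255 eV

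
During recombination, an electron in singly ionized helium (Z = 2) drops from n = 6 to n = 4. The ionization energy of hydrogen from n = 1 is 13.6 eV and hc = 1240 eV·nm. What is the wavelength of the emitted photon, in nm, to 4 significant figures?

For Z = 2 the level energies scale as Z², so the effective Rydberg energy is 13.6 × 4 = 54.40 eV.
ΔE = 54.40 × (1/4² − 1/6²) = 54.40 × 0.03472 = 1.889 eV.
λ = hc/ΔE = 1240 / 1.889 = 656.5 nm.

656.5 nm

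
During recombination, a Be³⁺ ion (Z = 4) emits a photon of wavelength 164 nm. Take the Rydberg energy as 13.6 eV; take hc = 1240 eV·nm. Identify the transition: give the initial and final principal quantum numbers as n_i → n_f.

n_i = 6, n_f = 4

The photon energy is ΔE = hc/λ = 1240 / 164 = 7.561 eV.
With Z = 4, ΔE = 217.6 × (1/n_f² − 1/n_i²), so 1/n_f² − 1/n_i² = 0.03475.
Trying n_f = 4 gives 1/n_i² = 0.02775, i.e. n_i ≈ 6; this pair matches.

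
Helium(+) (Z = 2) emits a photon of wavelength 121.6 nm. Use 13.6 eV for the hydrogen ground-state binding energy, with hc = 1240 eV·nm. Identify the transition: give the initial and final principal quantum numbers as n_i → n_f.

The photon energy is ΔE = hc/λ = 1240 / 121.6 = 10.20 eV.
With Z = 2, ΔE = 54.40 × (1/n_f² − 1/n_i²), so 1/n_f² − 1/n_i² = 0.1875.
Trying n_f = 2 gives 1/n_i² = 0.06255, i.e. n_i ≈ 4; this pair matches.

n_i = 4, n_f = 2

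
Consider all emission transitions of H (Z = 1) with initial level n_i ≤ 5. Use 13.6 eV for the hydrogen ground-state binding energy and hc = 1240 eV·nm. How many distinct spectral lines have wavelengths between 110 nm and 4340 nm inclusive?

7

Enumerate all n_i → n_f pairs with 1 ≤ n_f < n_i ≤ 5 and compute λ = 1240 / [13.6·1·(1/n_f² − 1/n_i²)].
Lines falling in [110, 4340] nm: 2→1 (121.6 nm), 5→2 (434.2 nm), 4→2 (486.3 nm), 3→2 (656.5 nm), 5→3 (1282 nm), 4→3 (1876 nm), 5→4 (4052 nm).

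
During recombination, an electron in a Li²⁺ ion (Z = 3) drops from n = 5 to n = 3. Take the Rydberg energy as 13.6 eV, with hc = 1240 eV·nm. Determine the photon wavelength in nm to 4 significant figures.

For Z = 3 the level energies scale as Z², so the effective Rydberg energy is 13.6 × 9 = 122.4 eV.
ΔE = 122.4 × (1/3² − 1/5²) = 122.4 × 0.07111 = 8.704 eV.
λ = hc/ΔE = 1240 / 8.704 = 142.5 nm.

142.5 nm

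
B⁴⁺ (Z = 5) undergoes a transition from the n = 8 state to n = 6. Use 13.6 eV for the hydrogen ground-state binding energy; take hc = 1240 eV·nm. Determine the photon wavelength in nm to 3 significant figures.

For Z = 5 the level energies scale as Z², so the effective Rydberg energy is 13.6 × 25 = 340.0 eV.
ΔE = 340.0 × (1/6² − 1/8²) = 340.0 × 0.01215 = 4.132 eV.
λ = hc/ΔE = 1240 / 4.132 = 300 nm.

300 nm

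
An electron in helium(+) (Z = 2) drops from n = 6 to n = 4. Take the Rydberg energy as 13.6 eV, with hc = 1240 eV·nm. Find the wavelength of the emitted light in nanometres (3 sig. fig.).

For Z = 2 the level energies scale as Z², so the effective Rydberg energy is 13.6 × 4 = 54.40 eV.
ΔE = 54.40 × (1/4² − 1/6²) = 54.40 × 0.03472 = 1.889 eV.
λ = hc/ΔE = 1240 / 1.889 = 656 nm.

656 nm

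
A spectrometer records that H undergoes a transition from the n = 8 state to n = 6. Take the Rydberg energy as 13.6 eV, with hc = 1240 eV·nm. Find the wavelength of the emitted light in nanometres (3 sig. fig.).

7500 nm

ΔE = 13.60 × (1/6² − 1/8²) = 13.60 × 0.01215 = 0.1653 eV.
λ = hc/ΔE = 1240 / 0.1653 = 7500 nm.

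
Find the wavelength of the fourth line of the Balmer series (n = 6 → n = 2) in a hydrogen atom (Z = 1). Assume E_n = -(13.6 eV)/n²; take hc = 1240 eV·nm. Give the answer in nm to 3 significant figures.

410 nm

The Balmer series terminates on n_f = 2; the fourth line has n_i = 2+4 = 6.
ΔE = 13.60 × (1/2² − 1/6²) = 3.022 eV.
λ = 1240 / 3.022 = 410 nm.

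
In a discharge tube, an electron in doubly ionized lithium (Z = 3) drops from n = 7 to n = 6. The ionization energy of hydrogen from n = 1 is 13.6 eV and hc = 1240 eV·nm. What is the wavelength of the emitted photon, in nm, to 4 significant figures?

For Z = 3 the level energies scale as Z², so the effective Rydberg energy is 13.6 × 9 = 122.4 eV.
ΔE = 122.4 × (1/6² − 1/7²) = 122.4 × 0.007370 = 0.9020 eV.
λ = hc/ΔE = 1240 / 0.9020 = 1375 nm.

1375 nm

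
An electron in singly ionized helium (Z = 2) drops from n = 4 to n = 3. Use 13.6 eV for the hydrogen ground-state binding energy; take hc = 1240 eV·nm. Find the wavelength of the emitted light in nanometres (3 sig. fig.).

For Z = 2 the level energies scale as Z², so the effective Rydberg energy is 13.6 × 4 = 54.40 eV.
ΔE = 54.40 × (1/3² − 1/4²) = 54.40 × 0.04861 = 2.644 eV.
λ = hc/ΔE = 1240 / 2.644 = 469 nm.

469 nm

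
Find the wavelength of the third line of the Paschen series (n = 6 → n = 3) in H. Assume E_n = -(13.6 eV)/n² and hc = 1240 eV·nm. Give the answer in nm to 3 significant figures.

1090 nm

The Paschen series terminates on n_f = 3; the third line has n_i = 3+3 = 6.
ΔE = 13.60 × (1/3² − 1/6²) = 1.133 eV.
λ = 1240 / 1.133 = 1090 nm.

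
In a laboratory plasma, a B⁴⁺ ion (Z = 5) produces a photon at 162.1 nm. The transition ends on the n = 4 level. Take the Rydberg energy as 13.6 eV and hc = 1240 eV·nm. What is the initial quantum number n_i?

The photon energy is ΔE = hc/λ = 1240 / 162.1 = 7.650 eV.
With Z = 5, ΔE = 340.0 × (1/n_f² − 1/n_i²), so 1/n_f² − 1/n_i² = 0.02250.
With n_f = 4: 1/n_i² = 1/16 − 0.02250 = 0.04000, so n_i ≈ 5.00.

n_i = 5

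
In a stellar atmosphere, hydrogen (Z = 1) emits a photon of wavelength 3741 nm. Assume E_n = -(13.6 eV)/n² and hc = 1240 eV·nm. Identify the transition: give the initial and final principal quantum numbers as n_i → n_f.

The photon energy is ΔE = hc/λ = 1240 / 3741 = 0.3315 eV.
With Z = 1, ΔE = 13.60 × (1/n_f² − 1/n_i²), so 1/n_f² − 1/n_i² = 0.02437.
Trying n_f = 5 gives 1/n_i² = 0.01563, i.e. n_i ≈ 8; this pair matches.

n_i = 8, n_f = 5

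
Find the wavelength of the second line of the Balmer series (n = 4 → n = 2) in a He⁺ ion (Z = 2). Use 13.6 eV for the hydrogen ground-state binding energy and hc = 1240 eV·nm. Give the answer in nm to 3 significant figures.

The Balmer series terminates on n_f = 2; the second line has n_i = 2+2 = 4.
ΔE = 54.40 × (1/2² − 1/4²) = 10.20 eV.
λ = 1240 / 10.20 = 122 nm.

122 nm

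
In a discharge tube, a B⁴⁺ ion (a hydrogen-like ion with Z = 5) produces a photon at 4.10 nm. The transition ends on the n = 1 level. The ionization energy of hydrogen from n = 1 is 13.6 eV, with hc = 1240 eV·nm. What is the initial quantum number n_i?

n_i = 3

The photon energy is ΔE = hc/λ = 1240 / 4.10 = 302.4 eV.
With Z = 5, ΔE = 340.0 × (1/n_f² − 1/n_i²), so 1/n_f² − 1/n_i² = 0.8895.
With n_f = 1: 1/n_i² = 1/1 − 0.8895 = 0.1105, so n_i ≈ 3.01.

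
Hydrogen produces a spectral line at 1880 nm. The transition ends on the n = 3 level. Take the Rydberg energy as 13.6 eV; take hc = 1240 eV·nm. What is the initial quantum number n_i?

n_i = 4

The photon energy is ΔE = hc/λ = 1240 / 1880 = 0.6596 eV.
With Z = 1, ΔE = 13.60 × (1/n_f² − 1/n_i²), so 1/n_f² − 1/n_i² = 0.04850.
With n_f = 3: 1/n_i² = 1/9 − 0.04850 = 0.06261, so n_i ≈ 4.00.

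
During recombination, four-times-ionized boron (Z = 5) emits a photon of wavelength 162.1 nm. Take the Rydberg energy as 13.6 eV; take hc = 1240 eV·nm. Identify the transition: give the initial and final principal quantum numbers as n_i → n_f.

The photon energy is ΔE = hc/λ = 1240 / 162.1 = 7.650 eV.
With Z = 5, ΔE = 340.0 × (1/n_f² − 1/n_i²), so 1/n_f² − 1/n_i² = 0.02250.
Trying n_f = 4 gives 1/n_i² = 0.04000, i.e. n_i ≈ 5; this pair matches.

n_i = 5, n_f = 4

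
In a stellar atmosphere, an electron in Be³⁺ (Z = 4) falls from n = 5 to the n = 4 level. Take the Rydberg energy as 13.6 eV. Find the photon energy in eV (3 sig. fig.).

4.90 eV

The Bohr energies scale as Z², so for Z = 4: E_n = −217.6/n² eV.
E_5 = −217.6/25 = −8.704 eV and E_4 = −217.6/16 = −13.60 eV.
The photon energy is |E_5 − E_4| = 4.90 eV.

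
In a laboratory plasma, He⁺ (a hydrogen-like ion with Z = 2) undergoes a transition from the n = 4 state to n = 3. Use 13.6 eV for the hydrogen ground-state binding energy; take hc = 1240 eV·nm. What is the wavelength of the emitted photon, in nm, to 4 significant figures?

For Z = 2 the level energies scale as Z², so the effective Rydberg energy is 13.6 × 4 = 54.40 eV.
ΔE = 54.40 × (1/3² − 1/4²) = 54.40 × 0.04861 = 2.644 eV.
λ = hc/ΔE = 1240 / 2.644 = 468.9 nm.

468.9 nm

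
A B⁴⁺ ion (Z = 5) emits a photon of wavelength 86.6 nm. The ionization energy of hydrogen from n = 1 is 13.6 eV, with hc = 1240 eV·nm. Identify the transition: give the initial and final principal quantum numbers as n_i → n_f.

n_i = 7, n_f = 4

The photon energy is ΔE = hc/λ = 1240 / 86.6 = 14.32 eV.
With Z = 5, ΔE = 340.0 × (1/n_f² − 1/n_i²), so 1/n_f² − 1/n_i² = 0.04211.
Trying n_f = 4 gives 1/n_i² = 0.02039, i.e. n_i ≈ 7; this pair matches.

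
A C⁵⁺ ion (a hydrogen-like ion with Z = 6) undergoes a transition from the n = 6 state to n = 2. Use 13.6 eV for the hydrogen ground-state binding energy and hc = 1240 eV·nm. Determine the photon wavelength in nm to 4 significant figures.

For Z = 6 the level energies scale as Z², so the effective Rydberg energy is 13.6 × 36 = 489.6 eV.
ΔE = 489.6 × (1/2² − 1/6²) = 489.6 × 0.2222 = 108.8 eV.
λ = hc/ΔE = 1240 / 108.8 = 11.40 nm.

11.40 nm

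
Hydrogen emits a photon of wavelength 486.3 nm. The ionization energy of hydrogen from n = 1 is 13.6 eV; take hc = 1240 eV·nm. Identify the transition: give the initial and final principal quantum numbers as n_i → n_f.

The photon energy is ΔE = hc/λ = 1240 / 486.3 = 2.550 eV.
With Z = 1, ΔE = 13.60 × (1/n_f² − 1/n_i²), so 1/n_f² − 1/n_i² = 0.1875.
Trying n_f = 2 gives 1/n_i² = 0.06251, i.e. n_i ≈ 4; this pair matches.

n_i = 4, n_f = 2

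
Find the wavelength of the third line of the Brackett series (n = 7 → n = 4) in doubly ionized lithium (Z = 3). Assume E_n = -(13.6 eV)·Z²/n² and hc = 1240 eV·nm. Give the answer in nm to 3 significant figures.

241 nm

The Brackett series terminates on n_f = 4; the third line has n_i = 4+3 = 7.
ΔE = 122.4 × (1/4² − 1/7²) = 5.152 eV.
λ = 1240 / 5.152 = 241 nm.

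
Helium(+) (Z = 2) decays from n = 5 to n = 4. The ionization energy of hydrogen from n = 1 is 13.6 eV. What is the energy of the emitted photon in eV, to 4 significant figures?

The Bohr energies scale as Z², so for Z = 2: E_n = −54.40/n² eV.
E_5 = −54.40/25 = −2.176 eV and E_4 = −54.40/16 = −3.400 eV.
The photon energy is |E_5 − E_4| = 1.224 eV.

1.224 eV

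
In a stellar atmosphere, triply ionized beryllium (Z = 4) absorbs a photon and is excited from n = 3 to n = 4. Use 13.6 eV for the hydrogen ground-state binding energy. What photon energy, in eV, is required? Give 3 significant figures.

The Bohr energies scale as Z², so for Z = 4: E_n = −217.6/n² eV.
E_4 = −217.6/16 = −13.60 eV and E_3 = −217.6/9 = −24.18 eV.
The photon energy is |E_4 − E_3| = 10.6 eV.

10.6 eV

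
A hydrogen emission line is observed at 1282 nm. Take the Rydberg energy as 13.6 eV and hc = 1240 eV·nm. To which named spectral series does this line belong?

Paschen

ΔE = 1240/1282 = 0.9672 eV.
This matches 13.6 × (1/3² − 1/5²), so n_f = 3: the Paschen series.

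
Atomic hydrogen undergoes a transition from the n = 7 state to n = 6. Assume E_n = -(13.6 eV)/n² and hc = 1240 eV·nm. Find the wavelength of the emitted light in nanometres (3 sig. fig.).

12400 nm

ΔE = 13.60 × (1/6² − 1/7²) = 13.60 × 0.007370 = 0.1002 eV.
λ = hc/ΔE = 1240 / 0.1002 = 12400 nm.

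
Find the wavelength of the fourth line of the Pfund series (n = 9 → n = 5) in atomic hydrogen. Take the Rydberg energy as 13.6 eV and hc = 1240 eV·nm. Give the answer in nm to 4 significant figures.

3297 nm

The Pfund series terminates on n_f = 5; the fourth line has n_i = 5+4 = 9.
ΔE = 13.60 × (1/5² − 1/9²) = 0.3761 eV.
λ = 1240 / 0.3761 = 3297 nm.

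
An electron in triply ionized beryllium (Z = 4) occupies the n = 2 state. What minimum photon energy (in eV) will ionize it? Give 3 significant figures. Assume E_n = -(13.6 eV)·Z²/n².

54.4 eV

E_n = −13.6 Z²/n² = −217.6/n² eV for Z = 4.
E_2 = −217.6/4 = −54.4 eV, so ionization (to E = 0) requires 54.4 eV.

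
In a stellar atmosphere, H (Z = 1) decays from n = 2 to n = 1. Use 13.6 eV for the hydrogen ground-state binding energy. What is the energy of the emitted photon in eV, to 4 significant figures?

E_2 = −13.60/4 = −3.400 eV and E_1 = −13.60/1 = −13.60 eV.
The photon energy is |E_2 − E_1| = 10.20 eV.

10.20 eV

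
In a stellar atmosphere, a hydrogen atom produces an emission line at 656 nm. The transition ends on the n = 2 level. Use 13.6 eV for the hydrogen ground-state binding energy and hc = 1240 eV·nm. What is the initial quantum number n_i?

n_i = 3

The photon energy is ΔE = hc/λ = 1240 / 656 = 1.890 eV.
With Z = 1, ΔE = 13.60 × (1/n_f² − 1/n_i²), so 1/n_f² − 1/n_i² = 0.1390.
With n_f = 2: 1/n_i² = 1/4 − 0.1390 = 0.1110, so n_i ≈ 3.00.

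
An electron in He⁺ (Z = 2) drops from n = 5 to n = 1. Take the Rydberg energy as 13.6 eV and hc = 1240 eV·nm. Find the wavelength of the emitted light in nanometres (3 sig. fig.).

For Z = 2 the level energies scale as Z², so the effective Rydberg energy is 13.6 × 4 = 54.40 eV.
ΔE = 54.40 × (1/1² − 1/5²) = 54.40 × 0.9600 = 52.22 eV.
λ = hc/ΔE = 1240 / 52.22 = 23.7 nm.

23.7 nm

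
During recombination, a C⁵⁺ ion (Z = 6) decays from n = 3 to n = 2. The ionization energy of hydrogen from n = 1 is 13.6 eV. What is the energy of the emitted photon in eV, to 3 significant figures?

68.0 eV

The Bohr energies scale as Z², so for Z = 6: E_n = −489.6/n² eV.
E_3 = −489.6/9 = −54.40 eV and E_2 = −489.6/4 = −122.4 eV.
The photon energy is |E_3 − E_2| = 68.0 eV.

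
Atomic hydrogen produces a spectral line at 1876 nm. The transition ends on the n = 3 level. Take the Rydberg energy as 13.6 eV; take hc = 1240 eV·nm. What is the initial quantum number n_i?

n_i = 4

The photon energy is ΔE = hc/λ = 1240 / 1876 = 0.6610 eV.
With Z = 1, ΔE = 13.60 × (1/n_f² − 1/n_i²), so 1/n_f² − 1/n_i² = 0.04860.
With n_f = 3: 1/n_i² = 1/9 − 0.04860 = 0.06251, so n_i ≈ 4.00.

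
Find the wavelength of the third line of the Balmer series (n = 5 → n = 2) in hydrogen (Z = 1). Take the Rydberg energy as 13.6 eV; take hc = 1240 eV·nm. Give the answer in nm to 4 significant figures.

434.2 nm

The Balmer series terminates on n_f = 2; the third line has n_i = 2+3 = 5.
ΔE = 13.60 × (1/2² − 1/5²) = 2.856 eV.
λ = 1240 / 2.856 = 434.2 nm.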